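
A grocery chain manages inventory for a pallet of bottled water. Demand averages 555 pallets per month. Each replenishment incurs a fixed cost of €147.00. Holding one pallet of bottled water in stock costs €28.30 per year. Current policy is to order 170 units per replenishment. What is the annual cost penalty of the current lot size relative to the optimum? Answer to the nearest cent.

Extra cost ≈ €720.48 per year

Annual demand D = 555 × 12 = 6,660.
EOQ = √(2DS/H) = √(2 × 6,660 × 147 / 28.3) ≈ 263.04.
Cost at Q* = (D/Q*)S + (Q*/2)H = √(2DSH) ≈ €7,443.96.
Cost at Q = 170: (6,660/170)×147 + (170/2)×28.3 = €5,758.94 + €2,405.50 = €8,164.44.
Excess = €8,164.44 − €7,443.96 = €720.48.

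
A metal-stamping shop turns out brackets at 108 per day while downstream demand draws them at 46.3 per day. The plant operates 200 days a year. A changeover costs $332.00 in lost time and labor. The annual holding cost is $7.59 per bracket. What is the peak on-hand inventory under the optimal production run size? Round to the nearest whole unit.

Annual demand D = 46.3 × 200 = 9,260.
Production build-up factor (1 − d/p) = 1 − 46.3/108 = 0.5713.
Q* = √(2DS / (H(1 − d/p))) = √(2 × 9,260 × 332 / (7.59 × 0.5713)).
= √(6,148,640 / 4.3361) ≈ 1190.798.
Maximum inventory = Q*(1 − d/p) = 1190.798 × 0.5713 ≈ 680.298.

I_max ≈ 680 brackets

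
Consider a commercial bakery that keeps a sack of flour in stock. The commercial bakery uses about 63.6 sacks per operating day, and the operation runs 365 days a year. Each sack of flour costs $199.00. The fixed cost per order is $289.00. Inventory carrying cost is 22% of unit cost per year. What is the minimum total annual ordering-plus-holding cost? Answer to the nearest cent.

Annual demand D = 63.6 × 365 = 23,214.
Holding cost H = 0.22 × $199.00 = $43.7800 per unit per year.
EOQ = √(2DS/H) = √(2 × 23,214 × 289 / 43.78) ≈ 553.61.
At the optimum the two cost components are equal, so total cost = 2·(Q*/2)H = Q*·H.
Minimum total = √(2DSH) = √(2 × 23,214 × 289 × 43.78) ≈ 24236.884.

TC* ≈ $24,236.88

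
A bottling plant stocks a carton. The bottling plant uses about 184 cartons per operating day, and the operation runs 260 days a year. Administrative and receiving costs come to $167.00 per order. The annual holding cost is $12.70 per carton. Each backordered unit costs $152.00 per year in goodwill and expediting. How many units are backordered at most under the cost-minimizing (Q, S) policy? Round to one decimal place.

S* ≈ 90.0 cartons

Annual demand D = 184 × 260 = 47,840.
With planned backorders, Q* = √(2DS/H) · √((H+B)/B).
√(2DS/H) = √(2 × 47,840 × 167 / 12.7) = 1121.675.
√((H+B)/B) = √((12.7+152)/152) = 1.0409.
Q* ≈ 1167.594.
S* = Q* · H/(H+B) = 1167.594 × 12.7/164.7 ≈ 90.033.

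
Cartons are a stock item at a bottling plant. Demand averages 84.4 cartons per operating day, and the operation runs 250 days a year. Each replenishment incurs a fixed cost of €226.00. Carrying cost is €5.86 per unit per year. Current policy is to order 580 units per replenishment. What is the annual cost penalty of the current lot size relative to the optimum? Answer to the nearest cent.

Extra cost ≈ €2,445.30 per year

Annual demand D = 84.4 × 250 = 21,100.
EOQ = √(2DS/H) = √(2 × 21,100 × 226 / 5.86) ≈ 1275.74.
Cost at Q* = (D/Q*)S + (Q*/2)H = √(2DSH) ≈ €7,475.83.
Cost at Q = 580: (21,100/580)×226 + (580/2)×5.86 = €8,221.72 + €1,699.40 = €9,921.12.
Excess = €9,921.12 − €7,475.83 = €2,445.30.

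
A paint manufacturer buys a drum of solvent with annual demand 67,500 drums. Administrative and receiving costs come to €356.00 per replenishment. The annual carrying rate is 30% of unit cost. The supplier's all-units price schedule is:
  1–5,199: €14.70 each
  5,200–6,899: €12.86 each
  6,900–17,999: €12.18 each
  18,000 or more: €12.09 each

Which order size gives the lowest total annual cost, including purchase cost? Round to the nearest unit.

Holding cost per unit per year at price C is H = 0.30·C.
Candidates are each tier's EOQ (if it falls in that tier) and each price-break quantity.
EOQ at €14.70 = 3301.2 (feasible in tier 1): TC = 67,500×€14.70 + (67,500/3301.2)×356 + (3301.2/2)×0.30×€14.70 = €1,006,808.32.
EOQ at €12.86 = 3529.5 < 5200, so use break Q=5200: TC = 67,500×€12.86 + (67,500/5200.0)×356 + (5200.0/2)×0.30×€12.86 = €882,701.95.
EOQ at €12.18 = 3626.7 < 6900, so use break Q=6900: TC = 67,500×€12.18 + (67,500/6900.0)×356 + (6900.0/2)×0.30×€12.18 = €838,238.91.
EOQ at €12.09 = 3640.1 < 18000, so use break Q=18000: TC = 67,500×€12.09 + (67,500/18000.0)×356 + (18000.0/2)×0.30×€12.09 = €850,053.00.
Lowest total cost is €838,238.91 at Q = 6900.0.

Q* ≈ 6,900 drums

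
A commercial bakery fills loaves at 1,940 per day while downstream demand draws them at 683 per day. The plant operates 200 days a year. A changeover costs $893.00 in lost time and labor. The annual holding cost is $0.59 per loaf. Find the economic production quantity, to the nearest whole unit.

Q* ≈ 25,262 loaves

Annual demand D = 683 × 200 = 136,600.
Production build-up factor (1 − d/p) = 1 − 683/1,940 = 0.6479.
Q* = √(2DS / (H(1 − d/p))) = √(2 × 136,600 × 893 / (0.59 × 0.6479)).
= √(243,967,600 / 0.3823) ≈ 25262.324.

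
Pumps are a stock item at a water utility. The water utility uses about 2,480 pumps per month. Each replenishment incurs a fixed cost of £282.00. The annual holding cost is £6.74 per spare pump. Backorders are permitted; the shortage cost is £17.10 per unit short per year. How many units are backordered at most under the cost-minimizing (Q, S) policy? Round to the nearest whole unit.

Annual demand D = 2,480 × 12 = 29,760.
With planned backorders, Q* = √(2DS/H) · √((H+B)/B).
√(2DS/H) = √(2 × 29,760 × 282 / 6.74) = 1578.069.
√((H+B)/B) = √((6.74+17.1)/17.1) = 1.1807.
Q* ≈ 1863.293.
S* = Q* · H/(H+B) = 1863.293 × 6.74/23.84 ≈ 526.787.

S* ≈ 527 pumps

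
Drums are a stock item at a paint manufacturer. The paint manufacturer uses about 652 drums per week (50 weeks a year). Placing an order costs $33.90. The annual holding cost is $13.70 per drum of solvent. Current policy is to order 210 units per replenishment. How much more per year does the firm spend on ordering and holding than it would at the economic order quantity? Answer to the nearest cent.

Extra cost ≈ $1,198.27 per year

Annual demand D = 652 × 50 = 32,600.
EOQ = √(2DS/H) = √(2 × 32,600 × 33.9 / 13.7) ≈ 401.66.
Cost at Q* = (D/Q*)S + (Q*/2)H = √(2DSH) ≈ $5,502.80.
Cost at Q = 210: (32,600/210)×33.9 + (210/2)×13.7 = $5,262.57 + $1,438.50 = $6,701.07.
Excess = $6,701.07 − $5,502.80 = $1,198.27.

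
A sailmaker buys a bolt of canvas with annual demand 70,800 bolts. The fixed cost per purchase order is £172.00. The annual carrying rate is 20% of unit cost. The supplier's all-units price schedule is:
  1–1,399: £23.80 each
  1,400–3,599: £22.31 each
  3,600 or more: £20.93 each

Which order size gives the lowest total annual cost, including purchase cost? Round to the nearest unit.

Q* ≈ 3,600 bolts

Holding cost per unit per year at price C is H = 0.20·C.
For each price level, check whether its EOQ is feasible; otherwise the best quantity at that price is the breakpoint.
Tier 1 (£23.80): EOQ = 2262.0 exceeds tier's upper bound 1399, so this tier is dominated.
EOQ at £22.31 = 2336.3 (feasible in tier 2): TC = 70,800×£22.31 + (70,800/2336.3)×172 + (2336.3/2)×0.20×£22.31 = £1,589,972.63.
EOQ at £20.93 = 2412.1 < 3600, so use break Q=3600: TC = 70,800×£20.93 + (70,800/3600.0)×172 + (3600.0/2)×0.20×£20.93 = £1,492,761.47.
Lowest total cost is £1,492,761.47 at Q = 3600.0.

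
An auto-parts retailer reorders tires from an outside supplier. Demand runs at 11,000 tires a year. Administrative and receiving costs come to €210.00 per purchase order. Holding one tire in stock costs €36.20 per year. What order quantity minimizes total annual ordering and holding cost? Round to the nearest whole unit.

Q* ≈ 357 tires

EOQ = √(2DS / H) = √(2 × 11,000 × 210 / 36.2).
= √(4,620,000 / 36.2) = √127,624.3094 ≈ 357.245.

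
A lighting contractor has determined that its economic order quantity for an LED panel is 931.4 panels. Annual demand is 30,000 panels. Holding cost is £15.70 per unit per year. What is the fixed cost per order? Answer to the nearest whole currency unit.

S ≈ £227

Squaring Q* = √(2DS/H) gives Q*² = 2DS/H.
From Q* = √(2DS/H): S = Q*²H / (2D) = 931.4² × 15.7 / (2 × 30,000) = 226.9974.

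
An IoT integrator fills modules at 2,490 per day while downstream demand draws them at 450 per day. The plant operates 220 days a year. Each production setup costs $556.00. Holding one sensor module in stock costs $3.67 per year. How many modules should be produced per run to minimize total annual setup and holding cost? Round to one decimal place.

Annual demand D = 450 × 220 = 99,000.
Production build-up factor (1 − d/p) = 1 − 450/2,490 = 0.8193.
Q* = √(2DS / (H(1 − d/p))) = √(2 × 99,000 × 556 / (3.67 × 0.8193)).
= √(110,088,000 / 3.0067) ≈ 6050.922.

Q* ≈ 6,050.9 modules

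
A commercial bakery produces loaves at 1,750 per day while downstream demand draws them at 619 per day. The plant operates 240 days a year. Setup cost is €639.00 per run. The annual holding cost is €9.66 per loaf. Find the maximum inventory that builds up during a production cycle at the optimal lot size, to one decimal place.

I_max ≈ 3,564.0 loaves

Annual demand D = 619 × 240 = 148,560.
Production build-up factor (1 − d/p) = 1 − 619/1,750 = 0.6463.
Q* = √(2DS / (H(1 − d/p))) = √(2 × 148,560 × 639 / (9.66 × 0.6463)).
= √(189,859,680 / 6.2431) ≈ 5514.619.
Maximum inventory = Q*(1 − d/p) = 5514.619 × 0.6463 ≈ 3564.020.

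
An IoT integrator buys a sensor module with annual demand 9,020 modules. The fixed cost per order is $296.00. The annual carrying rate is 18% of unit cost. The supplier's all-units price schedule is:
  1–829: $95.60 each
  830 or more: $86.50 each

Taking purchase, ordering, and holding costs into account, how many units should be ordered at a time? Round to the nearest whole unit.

Q* ≈ 830 modules

Holding cost per unit per year at price C is H = 0.18·C.
Evaluate total cost at each tier's feasible EOQ or, if the EOQ is below the tier, at the tier's minimum quantity.
EOQ at $95.60 = 557.1 (feasible in tier 1): TC = 9,020×$95.60 + (9,020/557.1)×296 + (557.1/2)×0.18×$95.60 = $871,897.82.
EOQ at $86.50 = 585.6 < 830, so use break Q=830: TC = 9,020×$86.50 + (9,020/830.0)×296 + (830.0/2)×0.18×$86.50 = $789,908.32.
Lowest total cost is $789,908.32 at Q = 830.0.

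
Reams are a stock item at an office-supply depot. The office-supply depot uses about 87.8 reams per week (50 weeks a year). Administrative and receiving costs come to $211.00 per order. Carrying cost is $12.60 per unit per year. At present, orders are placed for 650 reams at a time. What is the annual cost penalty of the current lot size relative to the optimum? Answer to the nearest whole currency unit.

Annual demand D = 87.8 × 50 = 4,390.
EOQ = √(2DS/H) = √(2 × 4,390 × 211 / 12.6) ≈ 383.45.
Cost at Q* = (D/Q*)S + (Q*/2)H = √(2DSH) ≈ $4,831.41.
Cost at Q = 650: (4,390/650)×211 + (650/2)×12.6 = $1,425.06 + $4,095.00 = $5,520.06.
Excess = $5,520.06 − $4,831.41 = $688.65.

Extra cost ≈ $689 per year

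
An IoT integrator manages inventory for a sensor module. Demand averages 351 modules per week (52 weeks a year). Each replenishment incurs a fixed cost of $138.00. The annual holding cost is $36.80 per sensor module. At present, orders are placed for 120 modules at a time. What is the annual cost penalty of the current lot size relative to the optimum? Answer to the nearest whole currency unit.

Annual demand D = 351 × 52 = 18,252.
EOQ = √(2DS/H) = √(2 × 18,252 × 138 / 36.8) ≈ 369.99.
Cost at Q* = (D/Q*)S + (Q*/2)H = √(2DSH) ≈ $13,615.50.
Cost at Q = 120: (18,252/120)×138 + (120/2)×36.8 = $20,989.80 + $2,208.00 = $23,197.80.
Excess = $23,197.80 − $13,615.50 = $9,582.30.

Extra cost ≈ $9,582 per year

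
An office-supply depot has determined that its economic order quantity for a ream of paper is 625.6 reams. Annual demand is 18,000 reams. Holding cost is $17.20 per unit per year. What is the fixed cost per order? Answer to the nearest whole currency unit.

S ≈ $187

Invert the EOQ relation Q*² = 2DS/H.
From Q* = √(2DS/H): S = Q*²H / (2D) = 625.6² × 17.2 / (2 × 18,000) = 186.9904.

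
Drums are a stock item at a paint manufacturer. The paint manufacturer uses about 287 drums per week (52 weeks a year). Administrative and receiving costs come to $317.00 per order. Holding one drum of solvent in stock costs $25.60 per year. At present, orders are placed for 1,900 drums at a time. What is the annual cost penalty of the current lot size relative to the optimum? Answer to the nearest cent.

Extra cost ≈ $11,246.45 per year

Annual demand D = 287 × 52 = 14,924.
EOQ = √(2DS/H) = √(2 × 14,924 × 317 / 25.6) ≈ 607.95.
Cost at Q* = (D/Q*)S + (Q*/2)H = √(2DSH) ≈ $15,563.50.
Cost at Q = 1,900: (14,924/1,900)×317 + (1,900/2)×25.6 = $2,489.95 + $24,320.00 = $26,809.95.
Excess = $26,809.95 − $15,563.50 = $11,246.45.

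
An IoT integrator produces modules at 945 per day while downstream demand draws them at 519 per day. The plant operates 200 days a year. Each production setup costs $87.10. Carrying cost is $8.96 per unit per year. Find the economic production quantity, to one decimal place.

Q* ≈ 2,115.8 modules

Annual demand D = 519 × 200 = 103,800.
Production build-up factor (1 − d/p) = 1 − 519/945 = 0.4508.
Q* = √(2DS / (H(1 − d/p))) = √(2 × 103,800 × 87.1 / (8.96 × 0.4508)).
= √(18,081,960 / 4.0391) ≈ 2115.826.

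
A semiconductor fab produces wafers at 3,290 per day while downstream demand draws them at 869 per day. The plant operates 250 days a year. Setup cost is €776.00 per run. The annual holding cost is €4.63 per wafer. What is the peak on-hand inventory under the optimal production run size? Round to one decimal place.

I_max ≈ 7,320.4 wafers

Annual demand D = 869 × 250 = 217,250.
Production build-up factor (1 − d/p) = 1 − 869/3,290 = 0.7359.
Q* = √(2DS / (H(1 − d/p))) = √(2 × 217,250 × 776 / (4.63 × 0.7359)).
= √(337,172,000 / 3.4071) ≈ 9948.001.
Maximum inventory = Q*(1 − d/p) = 9948.001 × 0.7359 ≈ 7320.398.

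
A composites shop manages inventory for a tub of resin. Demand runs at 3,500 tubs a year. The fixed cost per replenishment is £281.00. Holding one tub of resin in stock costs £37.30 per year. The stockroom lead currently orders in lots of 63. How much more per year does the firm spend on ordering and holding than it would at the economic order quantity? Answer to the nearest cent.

Extra cost ≈ £8,220.48 per year

EOQ = √(2DS/H) = √(2 × 3,500 × 281 / 37.3) ≈ 229.64.
Cost at Q* = (D/Q*)S + (Q*/2)H = √(2DSH) ≈ £8,565.58.
Cost at Q = 63: (3,500/63)×281 + (63/2)×37.3 = £15,611.11 + £1,174.95 = £16,786.06.
Excess = £16,786.06 − £8,565.58 = £8,220.48.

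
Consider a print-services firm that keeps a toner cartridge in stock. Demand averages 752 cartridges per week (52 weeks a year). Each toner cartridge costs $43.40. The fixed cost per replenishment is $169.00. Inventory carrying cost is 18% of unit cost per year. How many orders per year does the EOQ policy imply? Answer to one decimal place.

N ≈ 30.1 orders per year

Annual demand D = 752 × 52 = 39,104.
Holding cost H = 0.18 × $43.40 = $7.8120 per unit per year.
Q* = √(2DS/H) = √(2 × 39,104 × 169 / 7.812) ≈ 1300.73.
Orders per year = D / Q* = 39,104 / 1300.73 ≈ 30.063.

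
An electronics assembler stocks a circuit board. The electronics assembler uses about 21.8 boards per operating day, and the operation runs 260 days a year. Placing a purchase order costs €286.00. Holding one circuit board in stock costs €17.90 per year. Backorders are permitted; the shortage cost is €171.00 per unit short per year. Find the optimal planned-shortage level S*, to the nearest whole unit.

S* ≈ 42 boards

Annual demand D = 21.8 × 260 = 5,668.
With planned backorders, Q* = √(2DS/H) · √((H+B)/B).
√(2DS/H) = √(2 × 5,668 × 286 / 17.9) = 425.585.
√((H+B)/B) = √((17.9+171)/171) = 1.0510.
Q* ≈ 447.306.
S* = Q* · H/(H+B) = 447.306 × 17.9/188.9 ≈ 42.386.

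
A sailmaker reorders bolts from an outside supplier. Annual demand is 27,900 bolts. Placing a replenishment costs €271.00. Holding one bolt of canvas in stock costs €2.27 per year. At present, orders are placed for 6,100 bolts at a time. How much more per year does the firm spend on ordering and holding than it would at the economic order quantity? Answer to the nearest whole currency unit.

EOQ = √(2DS/H) = √(2 × 27,900 × 271 / 2.27) ≈ 2581.00.
Cost at Q* = (D/Q*)S + (Q*/2)H = √(2DSH) ≈ €5,858.88.
Cost at Q = 6,100: (27,900/6,100)×271 + (6,100/2)×2.27 = €1,239.49 + €6,923.50 = €8,162.99.
Excess = €8,162.99 − €5,858.88 = €2,304.11.

Extra cost ≈ €2,304 per year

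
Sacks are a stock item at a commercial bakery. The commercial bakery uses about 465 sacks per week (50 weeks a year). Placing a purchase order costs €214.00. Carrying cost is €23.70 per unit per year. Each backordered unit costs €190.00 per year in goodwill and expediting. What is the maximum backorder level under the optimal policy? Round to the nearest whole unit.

S* ≈ 76 sacks

Annual demand D = 465 × 50 = 23,250.
With planned backorders, Q* = √(2DS/H) · √((H+B)/B).
√(2DS/H) = √(2 × 23,250 × 214 / 23.7) = 647.976.
√((H+B)/B) = √((23.7+190)/190) = 1.0605.
Q* ≈ 687.202.
S* = Q* · H/(H+B) = 687.202 × 23.7/213.7 ≈ 76.213.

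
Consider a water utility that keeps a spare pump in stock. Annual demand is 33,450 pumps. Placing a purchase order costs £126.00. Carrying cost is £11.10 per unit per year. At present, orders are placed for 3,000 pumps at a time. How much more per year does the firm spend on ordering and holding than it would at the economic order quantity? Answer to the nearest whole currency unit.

Extra cost ≈ £8,382 per year

EOQ = √(2DS/H) = √(2 × 33,450 × 126 / 11.1) ≈ 871.44.
Cost at Q* = (D/Q*)S + (Q*/2)H = √(2DSH) ≈ £9,672.97.
Cost at Q = 3,000: (33,450/3,000)×126 + (3,000/2)×11.1 = £1,404.90 + £16,650.00 = £18,054.90.
Excess = £18,054.90 − £9,672.97 = £8,381.93.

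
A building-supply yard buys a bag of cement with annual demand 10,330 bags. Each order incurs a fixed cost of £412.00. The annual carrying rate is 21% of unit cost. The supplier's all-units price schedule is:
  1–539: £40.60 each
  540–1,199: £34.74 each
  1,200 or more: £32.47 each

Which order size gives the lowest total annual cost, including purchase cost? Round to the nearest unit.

Holding cost per unit per year at price C is H = 0.21·C.
Candidates are each tier's EOQ (if it falls in that tier) and each price-break quantity.
Tier 1 (£40.60): EOQ = 999.2 exceeds tier's upper bound 539, so this tier is dominated.
EOQ at £34.74 = 1080.2 (feasible in tier 2): TC = 10,330×£34.74 + (10,330/1080.2)×412 + (1080.2/2)×0.21×£34.74 = £366,744.42.
EOQ at £32.47 = 1117.3 < 1200, so use break Q=1200: TC = 10,330×£32.47 + (10,330/1200.0)×412 + (1200.0/2)×0.21×£32.47 = £343,052.95.
Lowest total cost is £343,052.95 at Q = 1200.0.

Q* ≈ 1,200 bags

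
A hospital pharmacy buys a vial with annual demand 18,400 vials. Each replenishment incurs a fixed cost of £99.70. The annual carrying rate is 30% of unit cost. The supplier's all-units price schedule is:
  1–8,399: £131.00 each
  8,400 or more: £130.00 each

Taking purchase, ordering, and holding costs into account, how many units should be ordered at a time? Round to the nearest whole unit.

Holding cost per unit per year at price C is H = 0.30·C.
Evaluate total cost at each tier's feasible EOQ or, if the EOQ is below the tier, at the tier's minimum quantity.
EOQ at £131.00 = 305.5 (feasible in tier 1): TC = 18,400×£131.00 + (18,400/305.5)×99.7 + (305.5/2)×0.30×£131.00 = £2,422,407.92.
EOQ at £130.00 = 306.7 < 8400, so use break Q=8400: TC = 18,400×£130.00 + (18,400/8400.0)×99.7 + (8400.0/2)×0.30×£130.00 = £2,556,018.39.
Lowest total cost is £2,422,407.92 at Q = 305.5.

Q* ≈ 306 vials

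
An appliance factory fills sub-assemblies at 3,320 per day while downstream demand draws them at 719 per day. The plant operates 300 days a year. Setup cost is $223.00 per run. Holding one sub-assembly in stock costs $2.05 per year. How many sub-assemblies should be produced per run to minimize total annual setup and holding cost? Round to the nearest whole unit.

Q* ≈ 7,740 sub-assemblies

Annual demand D = 719 × 300 = 215,700.
Production build-up factor (1 − d/p) = 1 − 719/3,320 = 0.7834.
Q* = √(2DS / (H(1 − d/p))) = √(2 × 215,700 × 223 / (2.05 × 0.7834)).
= √(96,202,200 / 1.606) ≈ 7739.527.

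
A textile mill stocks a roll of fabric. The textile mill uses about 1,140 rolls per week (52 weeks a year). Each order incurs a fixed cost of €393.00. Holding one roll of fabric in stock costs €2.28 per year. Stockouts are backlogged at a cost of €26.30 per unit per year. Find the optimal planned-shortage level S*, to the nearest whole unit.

Annual demand D = 1,140 × 52 = 59,280.
With planned backorders, Q* = √(2DS/H) · √((H+B)/B).
√(2DS/H) = √(2 × 59,280 × 393 / 2.28) = 4520.619.
√((H+B)/B) = √((2.28+26.3)/26.3) = 1.0424.
Q* ≈ 4712.498.
S* = Q* · H/(H+B) = 4712.498 × 2.28/28.58 ≈ 375.945.

S* ≈ 376 rolls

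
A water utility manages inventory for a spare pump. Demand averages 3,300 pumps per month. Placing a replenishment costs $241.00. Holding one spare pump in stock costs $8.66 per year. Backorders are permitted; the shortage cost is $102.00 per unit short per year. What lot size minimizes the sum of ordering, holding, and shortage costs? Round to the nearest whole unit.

Q* ≈ 1,546 pumps

Annual demand D = 3,300 × 12 = 39,600.
With planned backorders, Q* = √(2DS/H) · √((H+B)/B).
√(2DS/H) = √(2 × 39,600 × 241 / 8.66) = 1484.609.
√((H+B)/B) = √((8.66+102)/102) = 1.0416.
Q* ≈ 1546.349.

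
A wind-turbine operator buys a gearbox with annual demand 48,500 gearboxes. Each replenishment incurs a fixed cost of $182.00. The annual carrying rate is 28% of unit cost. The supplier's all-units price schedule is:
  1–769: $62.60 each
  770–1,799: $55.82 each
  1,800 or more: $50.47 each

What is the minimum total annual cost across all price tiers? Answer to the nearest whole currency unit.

Holding cost per unit per year at price C is H = 0.28·C.
Candidates are each tier's EOQ (if it falls in that tier) and each price-break quantity.
Tier 1 ($62.60): EOQ = 1003.6 exceeds tier's upper bound 769, so this tier is dominated.
EOQ at $55.82 = 1062.8 (feasible in tier 2): TC = 48,500×$55.82 + (48,500/1062.8)×182 + (1062.8/2)×0.28×$55.82 = $2,723,880.99.
EOQ at $50.47 = 1117.7 < 1800, so use break Q=1800: TC = 48,500×$50.47 + (48,500/1800.0)×182 + (1800.0/2)×0.28×$50.47 = $2,465,417.33.
Lowest total cost among the candidates is at Q = 1800.0.

TC* ≈ $2,465,417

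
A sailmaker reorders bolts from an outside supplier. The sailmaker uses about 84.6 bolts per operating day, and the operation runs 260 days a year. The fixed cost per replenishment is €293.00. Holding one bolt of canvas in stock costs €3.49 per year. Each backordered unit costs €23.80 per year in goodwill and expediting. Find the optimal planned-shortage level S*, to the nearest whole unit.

Annual demand D = 84.6 × 260 = 21,996.
With planned backorders, Q* = √(2DS/H) · √((H+B)/B).
√(2DS/H) = √(2 × 21,996 × 293 / 3.49) = 1921.799.
√((H+B)/B) = √((3.49+23.8)/23.8) = 1.0708.
Q* ≈ 2057.886.
S* = Q* · H/(H+B) = 2057.886 × 3.49/27.29 ≈ 263.174.

S* ≈ 263 bolts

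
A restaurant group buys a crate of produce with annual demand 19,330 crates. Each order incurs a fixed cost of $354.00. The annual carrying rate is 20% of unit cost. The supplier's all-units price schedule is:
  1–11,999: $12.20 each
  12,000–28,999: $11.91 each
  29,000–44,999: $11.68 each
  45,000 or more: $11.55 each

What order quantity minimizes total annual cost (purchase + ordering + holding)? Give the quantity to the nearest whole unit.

Q* ≈ 2,368 crates

Holding cost per unit per year at price C is H = 0.20·C.
Evaluate total cost at each tier's feasible EOQ or, if the EOQ is below the tier, at the tier's minimum quantity.
EOQ at $12.20 = 2368.3 (feasible in tier 1): TC = 19,330×$12.20 + (19,330/2368.3)×354 + (2368.3/2)×0.20×$12.20 = $241,604.66.
EOQ at $11.91 = 2397.0 < 12000, so use break Q=12000: TC = 19,330×$11.91 + (19,330/12000.0)×354 + (12000.0/2)×0.20×$11.91 = $245,082.53.
EOQ at $11.68 = 2420.5 < 29000, so use break Q=29000: TC = 19,330×$11.68 + (19,330/29000.0)×354 + (29000.0/2)×0.20×$11.68 = $259,882.36.
EOQ at $11.55 = 2434.0 < 45000, so use break Q=45000: TC = 19,330×$11.55 + (19,330/45000.0)×354 + (45000.0/2)×0.20×$11.55 = $275,388.56.
Lowest total cost is $241,604.66 at Q = 2368.3.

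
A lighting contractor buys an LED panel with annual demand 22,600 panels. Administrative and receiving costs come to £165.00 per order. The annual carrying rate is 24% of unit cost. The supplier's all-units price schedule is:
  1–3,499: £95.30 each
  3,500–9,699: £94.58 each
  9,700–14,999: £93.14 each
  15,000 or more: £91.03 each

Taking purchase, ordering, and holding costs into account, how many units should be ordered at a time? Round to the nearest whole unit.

Holding cost per unit per year at price C is H = 0.24·C.
Evaluate total cost at each tier's feasible EOQ or, if the EOQ is below the tier, at the tier's minimum quantity.
EOQ at £95.30 = 571.0 (feasible in tier 1): TC = 22,600×£95.30 + (22,600/571.0)×165 + (571.0/2)×0.24×£95.30 = £2,166,840.60.
EOQ at £94.58 = 573.2 < 3500, so use break Q=3500: TC = 22,600×£94.58 + (22,600/3500.0)×165 + (3500.0/2)×0.24×£94.58 = £2,178,297.03.
EOQ at £93.14 = 577.6 < 9700, so use break Q=9700: TC = 22,600×£93.14 + (22,600/9700.0)×165 + (9700.0/2)×0.24×£93.14 = £2,213,763.39.
EOQ at £91.03 = 584.3 < 15000, so use break Q=15000: TC = 22,600×£91.03 + (22,600/15000.0)×165 + (15000.0/2)×0.24×£91.03 = £2,221,380.60.
Lowest total cost is £2,166,840.60 at Q = 571.0.

Q* ≈ 571 panels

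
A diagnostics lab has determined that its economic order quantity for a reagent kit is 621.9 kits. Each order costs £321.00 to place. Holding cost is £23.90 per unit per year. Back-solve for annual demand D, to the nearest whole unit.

The basic EOQ model gives Q* = √(2DS/H); rearrange for the unknown.
From Q* = √(2DS/H): D = Q*²H / (2S) = 621.9² × 23.9 / (2 × 321) = 14398.060.

D ≈ 14,398 kits per year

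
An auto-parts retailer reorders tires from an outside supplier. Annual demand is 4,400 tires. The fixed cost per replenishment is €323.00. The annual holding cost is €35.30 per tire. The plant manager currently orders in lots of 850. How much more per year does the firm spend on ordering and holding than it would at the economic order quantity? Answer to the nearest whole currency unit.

EOQ = √(2DS/H) = √(2 × 4,400 × 323 / 35.3) ≈ 283.76.
Cost at Q* = (D/Q*)S + (Q*/2)H = √(2DSH) ≈ €10,016.82.
Cost at Q = 850: (4,400/850)×323 + (850/2)×35.3 = €1,672.00 + €15,002.50 = €16,674.50.
Excess = €16,674.50 − €10,016.82 = €6,657.68.

Extra cost ≈ €6,658 per year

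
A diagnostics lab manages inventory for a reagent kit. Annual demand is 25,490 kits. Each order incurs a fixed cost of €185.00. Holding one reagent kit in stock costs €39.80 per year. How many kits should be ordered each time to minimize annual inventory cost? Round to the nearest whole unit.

Q* ≈ 487 kits

EOQ = √(2DS / H) = √(2 × 25,490 × 185 / 39.8).
= √(9,431,300 / 39.8) = √236,967.3367 ≈ 486.793.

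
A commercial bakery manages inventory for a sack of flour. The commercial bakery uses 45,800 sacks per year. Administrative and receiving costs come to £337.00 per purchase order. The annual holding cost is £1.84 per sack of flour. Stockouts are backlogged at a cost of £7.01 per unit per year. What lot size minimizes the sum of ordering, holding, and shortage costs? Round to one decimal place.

Q* ≈ 4,602.2 sacks

With planned backorders, Q* = √(2DS/H) · √((H+B)/B).
√(2DS/H) = √(2 × 45,800 × 337 / 1.84) = 4095.942.
√((H+B)/B) = √((1.84+7.01)/7.01) = 1.1236.
Q* ≈ 4602.210.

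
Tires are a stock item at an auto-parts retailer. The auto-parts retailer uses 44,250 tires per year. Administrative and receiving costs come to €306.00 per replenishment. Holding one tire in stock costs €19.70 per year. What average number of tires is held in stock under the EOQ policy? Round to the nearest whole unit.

Average inventory ≈ 586 tires

EOQ = √(2DS/H) = √(2 × 44,250 × 306 / 19.7) ≈ 1172.46.
Average inventory = Q*/2 ≈ 1172.46 / 2 = 586.232.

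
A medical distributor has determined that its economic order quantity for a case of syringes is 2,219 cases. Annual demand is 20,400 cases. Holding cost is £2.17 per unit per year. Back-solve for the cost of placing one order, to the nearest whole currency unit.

Squaring Q* = √(2DS/H) gives Q*² = 2DS/H.
From Q* = √(2DS/H): S = Q*²H / (2D) = 2,219² × 2.17 / (2 × 20,400) = 261.8871.

S ≈ £262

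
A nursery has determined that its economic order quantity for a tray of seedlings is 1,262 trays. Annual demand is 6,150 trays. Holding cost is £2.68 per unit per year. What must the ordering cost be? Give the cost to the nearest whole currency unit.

S ≈ £347

Squaring Q* = √(2DS/H) gives Q*² = 2DS/H.
From Q* = √(2DS/H): S = Q*²H / (2D) = 1,262² × 2.68 / (2 × 6,150) = 347.0151.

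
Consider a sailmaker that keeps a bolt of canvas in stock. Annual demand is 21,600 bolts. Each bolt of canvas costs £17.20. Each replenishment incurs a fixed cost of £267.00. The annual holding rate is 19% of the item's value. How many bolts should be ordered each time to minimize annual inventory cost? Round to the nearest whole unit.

Holding cost H = 0.19 × £17.20 = £3.2680 per unit per year.
EOQ = √(2DS / H) = √(2 × 21,600 × 267 / 3.268).
= √(11,534,400 / 3.268) = √3,529,498.164 ≈ 1878.696.

Q* ≈ 1,879 bolts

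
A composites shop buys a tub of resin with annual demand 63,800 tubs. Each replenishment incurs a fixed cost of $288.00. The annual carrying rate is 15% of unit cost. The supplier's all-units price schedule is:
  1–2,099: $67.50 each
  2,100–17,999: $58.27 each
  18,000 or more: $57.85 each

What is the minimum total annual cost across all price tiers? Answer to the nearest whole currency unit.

TC* ≈ $3,735,553

Holding cost per unit per year at price C is H = 0.15·C.
Candidates are each tier's EOQ (if it falls in that tier) and each price-break quantity.
EOQ at $67.50 = 1905.1 (feasible in tier 1): TC = 63,800×$67.50 + (63,800/1905.1)×288 + (1905.1/2)×0.15×$67.50 = $4,325,789.42.
EOQ at $58.27 = 2050.5 < 2100, so use break Q=2100: TC = 63,800×$58.27 + (63,800/2100.0)×288 + (2100.0/2)×0.15×$58.27 = $3,735,553.24.
EOQ at $57.85 = 2057.9 < 18000, so use break Q=18000: TC = 63,800×$57.85 + (63,800/18000.0)×288 + (18000.0/2)×0.15×$57.85 = $3,769,948.30.
Lowest total cost among the candidates is at Q = 2100.0.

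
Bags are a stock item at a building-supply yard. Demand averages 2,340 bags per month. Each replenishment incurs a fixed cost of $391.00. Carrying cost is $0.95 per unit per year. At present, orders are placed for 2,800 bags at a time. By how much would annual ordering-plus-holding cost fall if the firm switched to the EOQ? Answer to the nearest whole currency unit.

Annual demand D = 2,340 × 12 = 28,080.
EOQ = √(2DS/H) = √(2 × 28,080 × 391 / 0.95) ≈ 4807.73.
Cost at Q* = (D/Q*)S + (Q*/2)H = √(2DSH) ≈ $4,567.34.
Cost at Q = 2,800: (28,080/2,800)×391 + (2,800/2)×0.95 = $3,921.17 + $1,330.00 = $5,251.17.
Excess = $5,251.17 − $4,567.34 = $683.83.

Extra cost ≈ $684 per year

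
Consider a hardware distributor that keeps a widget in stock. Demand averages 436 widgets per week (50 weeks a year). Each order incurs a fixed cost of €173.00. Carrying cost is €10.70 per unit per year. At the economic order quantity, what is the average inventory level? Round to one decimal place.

Annual demand D = 436 × 50 = 21,800.
Q* = √(2DS/H) = √(2 × 21,800 × 173 / 10.7) ≈ 839.60.
Average inventory = Q*/2 ≈ 839.60 / 2 = 419.802.

Average inventory ≈ 419.8 widgets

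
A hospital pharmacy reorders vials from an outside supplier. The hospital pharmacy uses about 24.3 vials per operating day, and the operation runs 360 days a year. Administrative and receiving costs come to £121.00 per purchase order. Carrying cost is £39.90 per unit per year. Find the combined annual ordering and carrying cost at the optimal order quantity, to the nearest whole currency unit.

Annual demand D = 24.3 × 360 = 8,748.
The optimal lot size = √(2DS/H) = √(2 × 8,748 × 121 / 39.9) ≈ 230.34.
At Q*, ordering cost (D/Q*)S equals holding cost (Q*/2)H, each = √(DSH/2).
Minimum total = √(2DSH) = √(2 × 8,748 × 121 × 39.9) ≈ 9190.698.

TC* ≈ £9,191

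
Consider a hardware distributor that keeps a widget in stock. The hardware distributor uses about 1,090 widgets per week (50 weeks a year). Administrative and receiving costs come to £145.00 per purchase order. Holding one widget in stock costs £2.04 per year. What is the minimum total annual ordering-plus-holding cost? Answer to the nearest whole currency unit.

Annual demand D = 1,090 × 50 = 54,500.
Q* = √(2DS/H) = √(2 × 54,500 × 145 / 2.04) ≈ 2783.44.
At Q*, ordering cost (D/Q*)S equals holding cost (Q*/2)H, each = √(DSH/2).
Minimum total = √(2DSH) = √(2 × 54,500 × 145 × 2.04) ≈ 5678.222.

TC* ≈ £5,678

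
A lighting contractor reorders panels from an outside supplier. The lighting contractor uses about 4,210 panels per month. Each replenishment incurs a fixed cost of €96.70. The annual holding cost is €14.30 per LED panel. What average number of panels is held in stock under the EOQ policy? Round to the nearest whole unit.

Annual demand D = 4,210 × 12 = 50,520.
Q* = √(2DS/H) = √(2 × 50,520 × 96.7 / 14.3) ≈ 826.59.
Average inventory = Q*/2 ≈ 826.59 / 2 = 413.297.

Average inventory ≈ 413 panels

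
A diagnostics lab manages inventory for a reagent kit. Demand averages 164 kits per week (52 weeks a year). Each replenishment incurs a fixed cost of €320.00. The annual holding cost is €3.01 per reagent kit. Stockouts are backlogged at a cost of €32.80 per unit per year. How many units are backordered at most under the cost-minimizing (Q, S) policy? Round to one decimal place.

S* ≈ 118.3 kits

Annual demand D = 164 × 52 = 8,528.
With planned backorders, Q* = √(2DS/H) · √((H+B)/B).
√(2DS/H) = √(2 × 8,528 × 320 / 3.01) = 1346.574.
√((H+B)/B) = √((3.01+32.8)/32.8) = 1.0449.
Q* ≈ 1407.005.
S* = Q* · H/(H+B) = 1407.005 × 3.01/35.81 ≈ 118.265.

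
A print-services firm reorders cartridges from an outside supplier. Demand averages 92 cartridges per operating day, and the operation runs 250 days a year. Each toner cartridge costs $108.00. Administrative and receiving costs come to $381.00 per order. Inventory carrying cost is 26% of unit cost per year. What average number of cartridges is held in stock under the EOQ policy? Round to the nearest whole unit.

Average inventory ≈ 395 cartridges

Annual demand D = 92 × 250 = 23,000.
Holding cost H = 0.26 × $108.00 = $28.0800 per unit per year.
Q* = √(2DS/H) = √(2 × 23,000 × 381 / 28.08) ≈ 790.03.
Average inventory = Q*/2 ≈ 790.03 / 2 = 395.014.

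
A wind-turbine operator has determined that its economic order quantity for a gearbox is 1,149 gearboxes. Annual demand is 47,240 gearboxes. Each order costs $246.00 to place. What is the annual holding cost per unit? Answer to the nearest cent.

The basic EOQ model gives Q* = √(2DS/H); rearrange for the unknown.
From Q* = √(2DS/H): H = 2DS / Q*² = 2 × 47,240 × 246 / 1,149² = 17.6050.

H ≈ $17.60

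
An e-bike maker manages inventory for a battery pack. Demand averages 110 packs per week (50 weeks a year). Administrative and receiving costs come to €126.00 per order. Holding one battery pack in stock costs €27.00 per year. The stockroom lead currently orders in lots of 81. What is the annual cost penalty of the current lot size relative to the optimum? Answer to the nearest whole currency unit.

Extra cost ≈ €3,532 per year

Annual demand D = 110 × 50 = 5,500.
EOQ = √(2DS/H) = √(2 × 5,500 × 126 / 27) ≈ 226.57.
Cost at Q* = (D/Q*)S + (Q*/2)H = √(2DSH) ≈ €6,117.35.
Cost at Q = 81: (5,500/81)×126 + (81/2)×27 = €8,555.56 + €1,093.50 = €9,649.06.
Excess = €9,649.06 − €6,117.35 = €3,531.70.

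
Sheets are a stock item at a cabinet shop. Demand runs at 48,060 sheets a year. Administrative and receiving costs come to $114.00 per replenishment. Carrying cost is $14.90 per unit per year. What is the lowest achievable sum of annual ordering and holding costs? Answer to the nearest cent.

Q* = √(2DS/H) = √(2 × 48,060 × 114 / 14.9) ≈ 857.56.
At the optimum the two cost components are equal, so total cost = 2·(Q*/2)H = Q*·H.
Minimum total = √(2DSH) = √(2 × 48,060 × 114 × 14.9) ≈ 12777.693.

TC* ≈ $12,777.69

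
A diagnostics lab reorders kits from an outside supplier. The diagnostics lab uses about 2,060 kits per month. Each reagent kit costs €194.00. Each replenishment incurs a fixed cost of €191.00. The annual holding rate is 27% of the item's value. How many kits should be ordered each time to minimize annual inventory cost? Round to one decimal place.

Annual demand D = 2,060 × 12 = 24,720.
Holding cost H = 0.27 × €194.00 = €52.3800 per unit per year.
EOQ = √(2DS / H) = √(2 × 24,720 × 191 / 52.38).
= √(9,443,040 / 52.38) = √180,279.496 ≈ 424.593.

Q* ≈ 424.6 kits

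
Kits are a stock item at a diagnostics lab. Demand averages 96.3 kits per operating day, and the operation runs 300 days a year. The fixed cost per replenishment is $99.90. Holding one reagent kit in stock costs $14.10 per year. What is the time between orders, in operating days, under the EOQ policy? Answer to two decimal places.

Annual demand D = 96.3 × 300 = 28,890.
The optimal lot size = √(2DS/H) = √(2 × 28,890 × 99.9 / 14.1) ≈ 639.83.
Cycle time = Q*/D × 300 = 639.83 / 28,890 × 300 ≈ 6.644 days.

T ≈ 6.64 days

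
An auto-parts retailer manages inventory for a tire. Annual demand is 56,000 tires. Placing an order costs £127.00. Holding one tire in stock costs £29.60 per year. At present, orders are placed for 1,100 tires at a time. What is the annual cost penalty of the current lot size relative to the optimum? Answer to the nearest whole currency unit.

Extra cost ≈ £2,226 per year

EOQ = √(2DS/H) = √(2 × 56,000 × 127 / 29.6) ≈ 693.21.
Cost at Q* = (D/Q*)S + (Q*/2)H = √(2DSH) ≈ £20,519.03.
Cost at Q = 1,100: (56,000/1,100)×127 + (1,100/2)×29.6 = £6,465.45 + £16,280.00 = £22,745.45.
Excess = £22,745.45 − £20,519.03 = £2,226.43.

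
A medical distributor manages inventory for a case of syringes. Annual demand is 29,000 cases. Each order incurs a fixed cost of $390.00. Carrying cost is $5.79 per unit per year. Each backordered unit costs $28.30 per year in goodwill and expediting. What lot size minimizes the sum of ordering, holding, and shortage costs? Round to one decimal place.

With planned backorders, Q* = √(2DS/H) · √((H+B)/B).
√(2DS/H) = √(2 × 29,000 × 390 / 5.79) = 1976.546.
√((H+B)/B) = √((5.79+28.3)/28.3) = 1.0975.
Q* ≈ 2169.338.

Q* ≈ 2,169.3 cases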